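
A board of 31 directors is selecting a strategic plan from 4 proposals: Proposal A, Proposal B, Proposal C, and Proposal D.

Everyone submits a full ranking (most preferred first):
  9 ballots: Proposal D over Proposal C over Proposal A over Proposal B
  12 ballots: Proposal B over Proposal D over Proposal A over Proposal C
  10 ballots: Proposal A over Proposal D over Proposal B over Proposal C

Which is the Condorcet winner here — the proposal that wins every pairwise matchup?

Proposal D vs Proposal A: 21–10
Proposal D vs Proposal B: 19–12
Proposal D vs Proposal C: 31–0
Proposal D beats every other proposal.

Proposal D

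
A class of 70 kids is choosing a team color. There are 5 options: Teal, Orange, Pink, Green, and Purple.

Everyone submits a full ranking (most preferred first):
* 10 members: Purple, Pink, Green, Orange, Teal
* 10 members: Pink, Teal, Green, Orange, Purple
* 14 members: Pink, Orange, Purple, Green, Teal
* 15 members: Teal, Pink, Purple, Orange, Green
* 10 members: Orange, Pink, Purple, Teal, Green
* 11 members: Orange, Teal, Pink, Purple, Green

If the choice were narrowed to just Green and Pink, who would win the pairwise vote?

Green is ranked above Pink on 0 ballots; Pink above Green on 70.

Pink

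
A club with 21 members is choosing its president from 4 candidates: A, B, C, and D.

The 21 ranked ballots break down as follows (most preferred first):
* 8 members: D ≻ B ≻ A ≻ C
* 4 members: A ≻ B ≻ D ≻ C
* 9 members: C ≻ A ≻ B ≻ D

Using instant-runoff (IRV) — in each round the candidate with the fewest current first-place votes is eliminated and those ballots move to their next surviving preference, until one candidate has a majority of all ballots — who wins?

D

Round 1: A 4, B 0, C 9, D 8. B eliminated.
Round 2: A 4, C 9, D 8. A eliminated.
Round 3: C 9, D 12. D has a majority (≥11).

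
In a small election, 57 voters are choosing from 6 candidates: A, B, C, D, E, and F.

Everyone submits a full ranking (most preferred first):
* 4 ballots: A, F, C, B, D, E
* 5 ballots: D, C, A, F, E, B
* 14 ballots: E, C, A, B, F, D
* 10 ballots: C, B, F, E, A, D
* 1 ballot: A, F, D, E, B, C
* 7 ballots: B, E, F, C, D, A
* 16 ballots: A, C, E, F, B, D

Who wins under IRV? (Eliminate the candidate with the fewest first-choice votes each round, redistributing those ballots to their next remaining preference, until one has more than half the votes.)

Round 1: A 21, B 7, C 10, D 5, E 14, F 0. F eliminated.
Round 2: A 21, B 7, C 10, D 5, E 14. D eliminated.
Round 3: A 21, B 7, C 15, E 14. B eliminated.
Round 4: A 21, C 15, E 21. C eliminated.
Round 5: A 26, E 31. E has a majority (≥29).

E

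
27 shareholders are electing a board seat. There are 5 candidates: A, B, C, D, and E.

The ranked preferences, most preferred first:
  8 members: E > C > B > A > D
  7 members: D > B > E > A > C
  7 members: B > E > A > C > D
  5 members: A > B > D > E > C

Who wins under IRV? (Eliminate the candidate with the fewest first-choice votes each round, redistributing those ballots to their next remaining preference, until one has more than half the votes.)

B

Round 1: A 5, B 7, C 0, D 7, E 8. C eliminated.
Round 2: A 5, B 7, D 7, E 8. A eliminated.
Round 3: B 12, D 7, E 8. D eliminated.
Round 4: B 19, E 8. B has a majority (≥14).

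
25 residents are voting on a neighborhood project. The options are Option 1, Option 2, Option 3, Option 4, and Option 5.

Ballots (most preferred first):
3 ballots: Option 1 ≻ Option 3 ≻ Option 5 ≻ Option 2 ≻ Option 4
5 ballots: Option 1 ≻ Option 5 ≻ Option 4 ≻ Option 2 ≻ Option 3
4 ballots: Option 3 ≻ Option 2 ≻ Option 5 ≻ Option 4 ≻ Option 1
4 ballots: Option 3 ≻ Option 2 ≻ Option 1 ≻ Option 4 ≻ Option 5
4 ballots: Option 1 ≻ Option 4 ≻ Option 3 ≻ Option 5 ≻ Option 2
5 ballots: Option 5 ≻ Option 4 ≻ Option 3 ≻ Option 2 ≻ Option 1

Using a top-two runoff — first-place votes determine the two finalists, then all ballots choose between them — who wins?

Option 3

Round 1 first-place votes: Option 1 12, Option 2 0, Option 3 8, Option 4 0, Option 5 5. Option 1 and Option 3 advance.
Runoff: Option 1 is ranked above Option 3 on 12 ballots, Option 3 above Option 1 on 13.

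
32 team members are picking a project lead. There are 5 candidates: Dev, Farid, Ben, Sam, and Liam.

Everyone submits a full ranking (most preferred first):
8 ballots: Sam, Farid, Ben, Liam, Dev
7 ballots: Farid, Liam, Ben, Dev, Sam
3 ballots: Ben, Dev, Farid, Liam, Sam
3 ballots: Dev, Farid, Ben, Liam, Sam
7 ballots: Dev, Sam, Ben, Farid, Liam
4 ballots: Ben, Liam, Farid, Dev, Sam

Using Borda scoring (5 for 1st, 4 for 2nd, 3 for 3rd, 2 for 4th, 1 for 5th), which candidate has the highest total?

Farid

Dev: 8×1 + 7×2 + 3×4 + 3×5 + 7×5 + 4×2 = 92
Farid: 8×4 + 7×5 + 3×3 + 3×4 + 7×2 + 4×3 = 114
Ben: 8×3 + 7×3 + 3×5 + 3×3 + 7×3 + 4×5 = 110
Sam: 8×5 + 7×1 + 3×1 + 3×1 + 7×4 + 4×1 = 85
Liam: 8×2 + 7×4 + 3×2 + 3×2 + 7×1 + 4×4 = 79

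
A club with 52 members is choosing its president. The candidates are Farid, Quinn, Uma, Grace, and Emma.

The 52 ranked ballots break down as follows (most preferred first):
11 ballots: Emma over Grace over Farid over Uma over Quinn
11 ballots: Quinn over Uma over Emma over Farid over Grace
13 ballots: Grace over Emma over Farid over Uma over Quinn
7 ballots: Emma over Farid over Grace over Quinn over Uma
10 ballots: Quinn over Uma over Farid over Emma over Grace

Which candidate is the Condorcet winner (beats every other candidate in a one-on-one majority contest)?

Emma vs Farid: 42–10
Emma vs Quinn: 31–21
Emma vs Uma: 31–21
Emma vs Grace: 39–13
Emma beats every other candidate.

Emma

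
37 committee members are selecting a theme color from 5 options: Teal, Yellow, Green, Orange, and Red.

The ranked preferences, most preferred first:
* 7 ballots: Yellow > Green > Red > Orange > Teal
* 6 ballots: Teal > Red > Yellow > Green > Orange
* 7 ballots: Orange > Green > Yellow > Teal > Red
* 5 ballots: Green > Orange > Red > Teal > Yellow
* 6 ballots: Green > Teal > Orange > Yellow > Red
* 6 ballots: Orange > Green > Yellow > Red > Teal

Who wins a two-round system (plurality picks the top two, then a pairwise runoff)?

Round 1 first-place votes: Teal 6, Yellow 7, Green 11, Orange 13, Red 0. Orange and Green advance.
Runoff: Orange is ranked above Green on 13 ballots, Green above Orange on 24.

Green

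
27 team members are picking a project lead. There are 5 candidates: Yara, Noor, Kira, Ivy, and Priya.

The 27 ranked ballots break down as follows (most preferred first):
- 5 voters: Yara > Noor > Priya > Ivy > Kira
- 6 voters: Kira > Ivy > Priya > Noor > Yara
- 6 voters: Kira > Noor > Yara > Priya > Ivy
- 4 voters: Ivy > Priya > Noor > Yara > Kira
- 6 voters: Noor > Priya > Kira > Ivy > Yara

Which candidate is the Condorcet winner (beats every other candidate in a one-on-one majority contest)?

Noor vs Yara: 22–5
Noor vs Kira: 15–12
Noor vs Ivy: 17–10
Noor vs Priya: 17–10
Noor beats every other candidate.

Noor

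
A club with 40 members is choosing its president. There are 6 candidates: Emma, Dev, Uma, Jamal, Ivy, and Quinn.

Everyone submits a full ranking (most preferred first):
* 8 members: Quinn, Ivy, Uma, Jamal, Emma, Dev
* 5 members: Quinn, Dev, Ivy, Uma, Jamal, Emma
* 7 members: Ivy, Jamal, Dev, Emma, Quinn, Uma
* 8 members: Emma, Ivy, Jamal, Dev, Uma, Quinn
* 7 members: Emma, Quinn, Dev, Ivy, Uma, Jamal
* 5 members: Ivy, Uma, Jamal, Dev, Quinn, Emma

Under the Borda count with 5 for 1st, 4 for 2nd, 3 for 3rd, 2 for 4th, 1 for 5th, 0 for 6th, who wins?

Ivy

Emma: 8×1 + 5×0 + 7×2 + 8×5 + 7×5 + 5×0 = 97
Dev: 8×0 + 5×4 + 7×3 + 8×2 + 7×3 + 5×2 = 88
Uma: 8×3 + 5×2 + 7×0 + 8×1 + 7×1 + 5×4 = 69
Jamal: 8×2 + 5×1 + 7×4 + 8×3 + 7×0 + 5×3 = 88
Ivy: 8×4 + 5×3 + 7×5 + 8×4 + 7×2 + 5×5 = 153
Quinn: 8×5 + 5×5 + 7×1 + 8×0 + 7×4 + 5×1 = 105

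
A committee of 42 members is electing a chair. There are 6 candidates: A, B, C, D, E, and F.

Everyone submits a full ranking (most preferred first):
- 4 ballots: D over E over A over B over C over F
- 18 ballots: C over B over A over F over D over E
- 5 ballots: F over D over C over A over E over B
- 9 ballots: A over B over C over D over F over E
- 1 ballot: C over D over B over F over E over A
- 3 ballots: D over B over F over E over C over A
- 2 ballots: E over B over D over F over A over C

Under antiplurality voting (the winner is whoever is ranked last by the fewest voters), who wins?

Last-place votes: A 4, B 5, C 2, D 0, E 27, F 4.

D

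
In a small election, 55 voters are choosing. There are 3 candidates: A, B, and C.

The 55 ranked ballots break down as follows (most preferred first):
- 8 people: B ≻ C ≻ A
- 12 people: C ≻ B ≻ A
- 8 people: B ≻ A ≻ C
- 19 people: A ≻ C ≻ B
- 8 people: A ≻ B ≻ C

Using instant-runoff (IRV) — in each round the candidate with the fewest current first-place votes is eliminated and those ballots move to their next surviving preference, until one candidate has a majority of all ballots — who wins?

Round 1: A 27, B 16, C 12. C eliminated.
Round 2: A 27, B 28. B has a majority (≥28).

B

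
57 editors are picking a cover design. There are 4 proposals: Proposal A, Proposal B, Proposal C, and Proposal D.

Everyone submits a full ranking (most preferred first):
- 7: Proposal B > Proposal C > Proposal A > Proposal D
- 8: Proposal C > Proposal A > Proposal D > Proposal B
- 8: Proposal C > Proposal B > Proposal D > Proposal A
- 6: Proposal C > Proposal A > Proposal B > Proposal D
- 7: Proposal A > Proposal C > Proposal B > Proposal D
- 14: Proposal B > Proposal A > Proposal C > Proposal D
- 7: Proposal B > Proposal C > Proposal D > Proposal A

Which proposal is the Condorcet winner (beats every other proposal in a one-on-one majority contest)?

Proposal C

Proposal C vs Proposal A: 36–21
Proposal C vs Proposal B: 29–28
Proposal C vs Proposal D: 57–0
Proposal C beats every other proposal.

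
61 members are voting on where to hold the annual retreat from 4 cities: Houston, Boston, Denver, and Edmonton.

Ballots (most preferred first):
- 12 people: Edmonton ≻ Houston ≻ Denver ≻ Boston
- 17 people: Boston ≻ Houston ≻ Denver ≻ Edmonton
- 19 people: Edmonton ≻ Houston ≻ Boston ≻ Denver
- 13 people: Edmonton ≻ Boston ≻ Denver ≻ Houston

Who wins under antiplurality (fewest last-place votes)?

Last-place votes: Houston 13, Boston 12, Denver 19, Edmonton 17.

Boston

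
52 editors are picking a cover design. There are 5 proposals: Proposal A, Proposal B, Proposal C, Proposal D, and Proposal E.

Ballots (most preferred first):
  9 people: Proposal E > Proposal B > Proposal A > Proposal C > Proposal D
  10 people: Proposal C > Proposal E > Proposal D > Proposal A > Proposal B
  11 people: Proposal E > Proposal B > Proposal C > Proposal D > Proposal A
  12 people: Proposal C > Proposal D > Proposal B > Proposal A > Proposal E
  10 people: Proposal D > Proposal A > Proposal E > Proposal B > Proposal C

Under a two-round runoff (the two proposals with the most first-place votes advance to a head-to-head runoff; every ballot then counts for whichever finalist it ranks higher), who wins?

Round 1 first-place votes: Proposal A 0, Proposal B 0, Proposal C 22, Proposal D 10, Proposal E 20. Proposal C and Proposal E advance.
Runoff: Proposal C is ranked above Proposal E on 22 ballots, Proposal E above Proposal C on 30.

Proposal E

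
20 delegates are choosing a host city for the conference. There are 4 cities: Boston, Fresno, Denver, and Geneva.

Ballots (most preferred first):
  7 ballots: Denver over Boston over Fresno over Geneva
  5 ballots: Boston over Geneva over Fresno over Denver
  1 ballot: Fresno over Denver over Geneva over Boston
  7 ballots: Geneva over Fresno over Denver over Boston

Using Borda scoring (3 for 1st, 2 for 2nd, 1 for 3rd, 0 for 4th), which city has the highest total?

Boston: 7×2 + 5×3 + 1×0 + 7×0 = 29
Fresno: 7×1 + 5×1 + 1×3 + 7×2 = 29
Denver: 7×3 + 5×0 + 1×2 + 7×1 = 30
Geneva: 7×0 + 5×2 + 1×1 + 7×3 = 32

Geneva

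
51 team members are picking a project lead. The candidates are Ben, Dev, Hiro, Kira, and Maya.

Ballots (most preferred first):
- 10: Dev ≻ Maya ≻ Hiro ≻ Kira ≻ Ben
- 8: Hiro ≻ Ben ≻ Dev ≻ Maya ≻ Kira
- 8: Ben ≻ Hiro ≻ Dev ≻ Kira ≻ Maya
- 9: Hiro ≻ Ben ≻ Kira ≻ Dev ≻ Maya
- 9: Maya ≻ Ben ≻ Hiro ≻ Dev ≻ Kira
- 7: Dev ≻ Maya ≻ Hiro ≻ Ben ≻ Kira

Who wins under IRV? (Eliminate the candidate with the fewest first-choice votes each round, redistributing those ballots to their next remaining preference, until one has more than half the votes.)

Round 1: Ben 8, Dev 17, Hiro 17, Kira 0, Maya 9. Kira eliminated.
Round 2: Ben 8, Dev 17, Hiro 17, Maya 9. Ben eliminated.
Round 3: Dev 17, Hiro 25, Maya 9. Maya eliminated.
Round 4: Dev 17, Hiro 34. Hiro has a majority (≥26).

Hiro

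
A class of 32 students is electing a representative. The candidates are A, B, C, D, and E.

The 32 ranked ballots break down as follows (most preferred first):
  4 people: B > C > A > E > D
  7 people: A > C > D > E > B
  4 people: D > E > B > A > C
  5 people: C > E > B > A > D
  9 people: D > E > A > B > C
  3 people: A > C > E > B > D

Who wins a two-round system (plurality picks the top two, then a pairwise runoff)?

Round 1 first-place votes: A 10, B 4, C 5, D 13, E 0. D and A advance.
Runoff: D is ranked above A on 13 ballots, A above D on 19.

A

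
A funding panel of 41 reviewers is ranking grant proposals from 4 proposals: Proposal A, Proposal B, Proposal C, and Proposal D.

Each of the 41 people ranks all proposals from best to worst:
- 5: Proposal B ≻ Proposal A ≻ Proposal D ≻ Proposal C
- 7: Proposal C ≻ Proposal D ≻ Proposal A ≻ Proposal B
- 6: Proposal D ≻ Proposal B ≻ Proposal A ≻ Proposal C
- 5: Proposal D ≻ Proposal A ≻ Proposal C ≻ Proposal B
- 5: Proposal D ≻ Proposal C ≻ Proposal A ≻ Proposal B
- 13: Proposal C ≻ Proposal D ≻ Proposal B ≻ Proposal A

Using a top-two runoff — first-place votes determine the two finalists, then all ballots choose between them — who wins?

Proposal D

Round 1 first-place votes: Proposal A 0, Proposal B 5, Proposal C 20, Proposal D 16. Proposal C and Proposal D advance.
Runoff: Proposal C is ranked above Proposal D on 20 ballots, Proposal D above Proposal C on 21.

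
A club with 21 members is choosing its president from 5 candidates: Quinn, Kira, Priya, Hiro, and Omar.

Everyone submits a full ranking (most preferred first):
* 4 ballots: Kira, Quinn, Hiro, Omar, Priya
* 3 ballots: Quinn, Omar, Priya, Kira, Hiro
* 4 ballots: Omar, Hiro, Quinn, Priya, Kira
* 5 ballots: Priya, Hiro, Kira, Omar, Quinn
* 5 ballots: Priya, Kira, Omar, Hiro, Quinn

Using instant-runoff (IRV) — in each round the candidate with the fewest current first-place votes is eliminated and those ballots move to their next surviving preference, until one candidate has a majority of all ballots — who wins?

Omar

Round 1: Quinn 3, Kira 4, Priya 10, Hiro 0, Omar 4. Hiro eliminated.
Round 2: Quinn 3, Kira 4, Priya 10, Omar 4. Quinn eliminated.
Round 3: Kira 4, Priya 10, Omar 7. Kira eliminated.
Round 4: Priya 10, Omar 11. Omar has a majority (≥11).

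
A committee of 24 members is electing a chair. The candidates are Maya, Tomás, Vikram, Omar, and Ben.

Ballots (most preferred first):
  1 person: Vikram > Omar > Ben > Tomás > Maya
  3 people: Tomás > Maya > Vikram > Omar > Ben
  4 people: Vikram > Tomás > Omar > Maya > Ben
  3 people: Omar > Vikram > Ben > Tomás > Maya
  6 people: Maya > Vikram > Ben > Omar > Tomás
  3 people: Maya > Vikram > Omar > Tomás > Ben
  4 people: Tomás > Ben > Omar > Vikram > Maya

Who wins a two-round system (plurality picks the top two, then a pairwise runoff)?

Round 1 first-place votes: Maya 9, Tomás 7, Vikram 5, Omar 3, Ben 0. Maya and Tomás advance.
Runoff: Maya is ranked above Tomás on 9 ballots, Tomás above Maya on 15.

Tomás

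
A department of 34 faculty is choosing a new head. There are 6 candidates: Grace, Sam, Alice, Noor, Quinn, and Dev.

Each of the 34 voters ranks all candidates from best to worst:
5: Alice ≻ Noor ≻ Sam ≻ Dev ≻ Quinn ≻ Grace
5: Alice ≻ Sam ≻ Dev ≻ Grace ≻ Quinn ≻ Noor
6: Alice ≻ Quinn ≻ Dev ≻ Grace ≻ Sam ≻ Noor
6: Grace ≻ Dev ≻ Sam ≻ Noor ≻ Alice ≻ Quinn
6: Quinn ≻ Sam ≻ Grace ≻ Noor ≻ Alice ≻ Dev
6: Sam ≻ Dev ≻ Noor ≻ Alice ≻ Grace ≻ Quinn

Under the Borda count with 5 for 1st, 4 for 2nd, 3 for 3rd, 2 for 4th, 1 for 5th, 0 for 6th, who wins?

Sam

Grace: 5×0 + 5×2 + 6×2 + 6×5 + 6×3 + 6×1 = 76
Sam: 5×3 + 5×4 + 6×1 + 6×3 + 6×4 + 6×5 = 113
Alice: 5×5 + 5×5 + 6×5 + 6×1 + 6×1 + 6×2 = 104
Noor: 5×4 + 5×0 + 6×0 + 6×2 + 6×2 + 6×3 = 62
Quinn: 5×1 + 5×1 + 6×4 + 6×0 + 6×5 + 6×0 = 64
Dev: 5×2 + 5×3 + 6×3 + 6×4 + 6×0 + 6×4 = 91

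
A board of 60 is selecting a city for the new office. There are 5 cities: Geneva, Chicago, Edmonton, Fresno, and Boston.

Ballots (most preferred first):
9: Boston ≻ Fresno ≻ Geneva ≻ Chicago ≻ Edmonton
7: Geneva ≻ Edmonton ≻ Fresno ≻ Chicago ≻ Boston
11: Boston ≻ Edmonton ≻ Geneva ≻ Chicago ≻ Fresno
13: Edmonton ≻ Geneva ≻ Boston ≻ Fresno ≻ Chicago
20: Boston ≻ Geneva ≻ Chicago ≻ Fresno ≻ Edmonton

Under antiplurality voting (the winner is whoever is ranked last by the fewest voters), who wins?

Last-place votes: Geneva 0, Chicago 13, Edmonton 29, Fresno 11, Boston 7.

Geneva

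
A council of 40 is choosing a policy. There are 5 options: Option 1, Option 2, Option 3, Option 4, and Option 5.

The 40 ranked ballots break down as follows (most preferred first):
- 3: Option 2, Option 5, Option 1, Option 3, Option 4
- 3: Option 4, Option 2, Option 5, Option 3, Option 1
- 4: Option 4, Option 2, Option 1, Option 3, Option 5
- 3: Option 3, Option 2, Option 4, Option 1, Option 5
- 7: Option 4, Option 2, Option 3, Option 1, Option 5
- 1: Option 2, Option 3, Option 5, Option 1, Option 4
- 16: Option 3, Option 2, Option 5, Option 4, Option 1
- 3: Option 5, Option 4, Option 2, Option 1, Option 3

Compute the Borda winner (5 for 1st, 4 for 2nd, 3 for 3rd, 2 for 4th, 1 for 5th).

Option 2

Option 1: 3×3 + 3×1 + 4×3 + 3×2 + 7×2 + 1×2 + 16×1 + 3×2 = 68
Option 2: 3×5 + 3×4 + 4×4 + 3×4 + 7×4 + 1×5 + 16×4 + 3×3 = 161
Option 3: 3×2 + 3×2 + 4×2 + 3×5 + 7×3 + 1×4 + 16×5 + 3×1 = 143
Option 4: 3×1 + 3×5 + 4×5 + 3×3 + 7×5 + 1×1 + 16×2 + 3×4 = 127
Option 5: 3×4 + 3×3 + 4×1 + 3×1 + 7×1 + 1×3 + 16×3 + 3×5 = 101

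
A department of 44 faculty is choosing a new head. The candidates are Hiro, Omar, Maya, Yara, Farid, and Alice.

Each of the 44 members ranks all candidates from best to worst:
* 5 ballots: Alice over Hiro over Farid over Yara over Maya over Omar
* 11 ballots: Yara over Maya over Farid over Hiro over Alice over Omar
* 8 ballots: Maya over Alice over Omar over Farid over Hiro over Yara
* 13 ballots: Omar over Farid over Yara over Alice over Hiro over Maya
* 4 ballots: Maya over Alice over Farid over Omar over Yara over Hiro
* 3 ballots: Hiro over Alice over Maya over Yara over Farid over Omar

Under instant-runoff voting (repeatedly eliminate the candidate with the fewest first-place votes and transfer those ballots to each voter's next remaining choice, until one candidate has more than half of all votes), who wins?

Yara

Round 1: Hiro 3, Omar 13, Maya 12, Yara 11, Farid 0, Alice 5. Farid eliminated.
Round 2: Hiro 3, Omar 13, Maya 12, Yara 11, Alice 5. Hiro eliminated.
Round 3: Omar 13, Maya 12, Yara 11, Alice 8. Alice eliminated.
Round 4: Omar 13, Maya 15, Yara 16. Omar eliminated.
Round 5: Maya 15, Yara 29. Yara has a majority (≥23).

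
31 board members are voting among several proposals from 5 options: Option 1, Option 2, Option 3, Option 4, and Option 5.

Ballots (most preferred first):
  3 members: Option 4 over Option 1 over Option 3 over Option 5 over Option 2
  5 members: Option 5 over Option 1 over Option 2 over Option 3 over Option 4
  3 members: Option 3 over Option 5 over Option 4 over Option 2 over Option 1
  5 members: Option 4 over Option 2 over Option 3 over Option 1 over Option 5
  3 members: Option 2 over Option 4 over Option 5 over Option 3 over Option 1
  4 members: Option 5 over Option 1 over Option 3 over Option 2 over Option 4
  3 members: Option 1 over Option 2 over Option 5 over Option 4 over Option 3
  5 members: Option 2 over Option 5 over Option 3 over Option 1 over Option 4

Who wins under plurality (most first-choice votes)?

First-place votes: Option 1 3, Option 2 8, Option 3 3, Option 4 8, Option 5 9.

Option 5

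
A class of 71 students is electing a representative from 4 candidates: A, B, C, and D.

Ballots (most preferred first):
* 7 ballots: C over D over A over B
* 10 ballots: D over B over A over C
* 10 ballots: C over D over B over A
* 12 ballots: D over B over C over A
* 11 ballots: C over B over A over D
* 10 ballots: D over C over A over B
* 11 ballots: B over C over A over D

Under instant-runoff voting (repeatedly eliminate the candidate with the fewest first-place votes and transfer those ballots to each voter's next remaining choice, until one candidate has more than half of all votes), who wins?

Round 1: A 0, B 11, C 28, D 32. A eliminated.
Round 2: B 11, C 28, D 32. B eliminated.
Round 3: C 39, D 32. C has a majority (≥36).

C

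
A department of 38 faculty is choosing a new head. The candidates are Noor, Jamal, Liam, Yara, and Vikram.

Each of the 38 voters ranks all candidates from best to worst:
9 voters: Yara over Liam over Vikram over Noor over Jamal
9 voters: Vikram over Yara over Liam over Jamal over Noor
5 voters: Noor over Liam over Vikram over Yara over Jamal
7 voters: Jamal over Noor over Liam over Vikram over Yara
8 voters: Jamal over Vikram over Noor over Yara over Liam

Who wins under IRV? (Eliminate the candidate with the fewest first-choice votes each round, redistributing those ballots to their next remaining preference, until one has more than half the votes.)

Vikram

Round 1: Noor 5, Jamal 15, Liam 0, Yara 9, Vikram 9. Liam eliminated.
Round 2: Noor 5, Jamal 15, Yara 9, Vikram 9. Noor eliminated.
Round 3: Jamal 15, Yara 9, Vikram 14. Yara eliminated.
Round 4: Jamal 15, Vikram 23. Vikram has a majority (≥20).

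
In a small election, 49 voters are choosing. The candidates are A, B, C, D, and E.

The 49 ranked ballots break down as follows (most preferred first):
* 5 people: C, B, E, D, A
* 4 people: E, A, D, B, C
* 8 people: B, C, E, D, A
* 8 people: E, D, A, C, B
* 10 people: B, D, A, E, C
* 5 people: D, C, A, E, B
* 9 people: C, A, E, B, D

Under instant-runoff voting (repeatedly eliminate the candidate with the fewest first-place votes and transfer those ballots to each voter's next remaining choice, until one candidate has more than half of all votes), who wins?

Round 1: A 0, B 18, C 14, D 5, E 12. A eliminated.
Round 2: B 18, C 14, D 5, E 12. D eliminated.
Round 3: B 18, C 19, E 12. E eliminated.
Round 4: B 22, C 27. C has a majority (≥25).

C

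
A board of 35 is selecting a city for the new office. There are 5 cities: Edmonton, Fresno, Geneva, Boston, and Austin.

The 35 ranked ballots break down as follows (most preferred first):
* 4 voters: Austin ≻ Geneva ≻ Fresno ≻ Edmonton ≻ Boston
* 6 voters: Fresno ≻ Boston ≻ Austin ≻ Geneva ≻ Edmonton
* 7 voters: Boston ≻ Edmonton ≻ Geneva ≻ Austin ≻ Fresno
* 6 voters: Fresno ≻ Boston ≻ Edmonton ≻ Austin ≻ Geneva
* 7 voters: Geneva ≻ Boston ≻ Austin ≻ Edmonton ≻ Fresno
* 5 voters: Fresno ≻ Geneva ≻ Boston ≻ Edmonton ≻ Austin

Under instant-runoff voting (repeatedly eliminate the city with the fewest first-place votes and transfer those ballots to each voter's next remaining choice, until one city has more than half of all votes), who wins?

Geneva

Round 1: Edmonton 0, Fresno 17, Geneva 7, Boston 7, Austin 4. Edmonton eliminated.
Round 2: Fresno 17, Geneva 7, Boston 7, Austin 4. Austin eliminated.
Round 3: Fresno 17, Geneva 11, Boston 7. Boston eliminated.
Round 4: Fresno 17, Geneva 18. Geneva has a majority (≥18).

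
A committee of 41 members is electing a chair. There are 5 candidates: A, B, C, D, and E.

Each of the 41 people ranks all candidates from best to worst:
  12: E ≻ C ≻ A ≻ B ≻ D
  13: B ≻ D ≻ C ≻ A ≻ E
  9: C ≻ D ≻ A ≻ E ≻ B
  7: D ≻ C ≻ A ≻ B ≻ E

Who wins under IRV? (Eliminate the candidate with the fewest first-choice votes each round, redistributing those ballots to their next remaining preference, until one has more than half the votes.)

C

Round 1: A 0, B 13, C 9, D 7, E 12. A eliminated.
Round 2: B 13, C 9, D 7, E 12. D eliminated.
Round 3: B 13, C 16, E 12. E eliminated.
Round 4: B 13, C 28. C has a majority (≥21).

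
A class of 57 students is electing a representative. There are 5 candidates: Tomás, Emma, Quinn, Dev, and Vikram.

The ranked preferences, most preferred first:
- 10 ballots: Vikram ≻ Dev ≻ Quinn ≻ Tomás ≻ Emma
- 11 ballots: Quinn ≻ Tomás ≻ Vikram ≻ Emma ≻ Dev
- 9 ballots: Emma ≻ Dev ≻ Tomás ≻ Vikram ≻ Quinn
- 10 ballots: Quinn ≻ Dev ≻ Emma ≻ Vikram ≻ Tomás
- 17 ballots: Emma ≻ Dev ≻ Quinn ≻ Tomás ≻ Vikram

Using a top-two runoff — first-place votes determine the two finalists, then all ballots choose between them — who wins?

Round 1 first-place votes: Tomás 0, Emma 26, Quinn 21, Dev 0, Vikram 10. Emma and Quinn advance.
Runoff: Emma is ranked above Quinn on 26 ballots, Quinn above Emma on 31.

Quinn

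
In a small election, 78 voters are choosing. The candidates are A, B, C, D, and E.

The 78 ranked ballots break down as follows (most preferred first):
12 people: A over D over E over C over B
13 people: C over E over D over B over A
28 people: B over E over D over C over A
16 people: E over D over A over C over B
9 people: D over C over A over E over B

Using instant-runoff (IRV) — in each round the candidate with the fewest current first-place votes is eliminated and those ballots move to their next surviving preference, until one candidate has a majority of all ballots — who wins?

Round 1: A 12, B 28, C 13, D 9, E 16. D eliminated.
Round 2: A 12, B 28, C 22, E 16. A eliminated.
Round 3: B 28, C 22, E 28. C eliminated.
Round 4: B 28, E 50. E has a majority (≥40).

E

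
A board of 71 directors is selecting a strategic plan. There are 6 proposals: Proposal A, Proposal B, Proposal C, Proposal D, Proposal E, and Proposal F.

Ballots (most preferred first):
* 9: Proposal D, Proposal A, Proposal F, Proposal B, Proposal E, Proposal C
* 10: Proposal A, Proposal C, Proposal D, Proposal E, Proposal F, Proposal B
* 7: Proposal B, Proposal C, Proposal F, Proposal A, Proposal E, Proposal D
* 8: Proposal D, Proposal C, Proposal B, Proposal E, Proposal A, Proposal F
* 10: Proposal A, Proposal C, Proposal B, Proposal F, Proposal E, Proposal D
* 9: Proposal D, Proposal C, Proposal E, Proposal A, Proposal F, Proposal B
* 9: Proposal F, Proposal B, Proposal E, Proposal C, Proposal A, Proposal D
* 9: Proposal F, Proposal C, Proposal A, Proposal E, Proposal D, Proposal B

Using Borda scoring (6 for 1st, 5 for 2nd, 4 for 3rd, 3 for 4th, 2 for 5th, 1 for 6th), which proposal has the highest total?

Proposal A: 9×5 + 10×6 + 7×3 + 8×2 + 10×6 + 9×3 + 9×2 + 9×4 = 283
Proposal B: 9×3 + 10×1 + 7×6 + 8×4 + 10×4 + 9×1 + 9×5 + 9×1 = 214
Proposal C: 9×1 + 10×5 + 7×5 + 8×5 + 10×5 + 9×5 + 9×3 + 9×5 = 301
Proposal D: 9×6 + 10×4 + 7×1 + 8×6 + 10×1 + 9×6 + 9×1 + 9×2 = 240
Proposal E: 9×2 + 10×3 + 7×2 + 8×3 + 10×2 + 9×4 + 9×4 + 9×3 = 205
Proposal F: 9×4 + 10×2 + 7×4 + 8×1 + 10×3 + 9×2 + 9×6 + 9×6 = 248

Proposal C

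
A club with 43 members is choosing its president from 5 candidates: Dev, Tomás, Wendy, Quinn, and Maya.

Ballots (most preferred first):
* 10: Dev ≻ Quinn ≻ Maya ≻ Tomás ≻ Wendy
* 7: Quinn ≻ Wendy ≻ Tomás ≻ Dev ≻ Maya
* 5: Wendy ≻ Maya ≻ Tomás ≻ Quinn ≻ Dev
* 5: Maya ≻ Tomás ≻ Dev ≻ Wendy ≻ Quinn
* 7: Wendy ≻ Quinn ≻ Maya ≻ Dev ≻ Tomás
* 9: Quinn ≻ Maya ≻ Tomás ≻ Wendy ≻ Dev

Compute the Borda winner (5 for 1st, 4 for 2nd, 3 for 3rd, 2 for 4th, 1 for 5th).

Quinn

Dev: 10×5 + 7×2 + 5×1 + 5×3 + 7×2 + 9×1 = 107
Tomás: 10×2 + 7×3 + 5×3 + 5×4 + 7×1 + 9×3 = 110
Wendy: 10×1 + 7×4 + 5×5 + 5×2 + 7×5 + 9×2 = 126
Quinn: 10×4 + 7×5 + 5×2 + 5×1 + 7×4 + 9×5 = 163
Maya: 10×3 + 7×1 + 5×4 + 5×5 + 7×3 + 9×4 = 139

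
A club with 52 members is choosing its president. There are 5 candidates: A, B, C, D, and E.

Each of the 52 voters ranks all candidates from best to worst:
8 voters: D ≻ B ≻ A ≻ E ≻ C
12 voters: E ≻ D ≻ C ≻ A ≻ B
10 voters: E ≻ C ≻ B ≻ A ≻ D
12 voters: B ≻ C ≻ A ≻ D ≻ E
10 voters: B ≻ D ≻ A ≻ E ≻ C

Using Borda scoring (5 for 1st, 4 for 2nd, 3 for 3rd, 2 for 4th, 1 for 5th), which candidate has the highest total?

A: 8×3 + 12×2 + 10×2 + 12×3 + 10×3 = 134
B: 8×4 + 12×1 + 10×3 + 12×5 + 10×5 = 184
C: 8×1 + 12×3 + 10×4 + 12×4 + 10×1 = 142
D: 8×5 + 12×4 + 10×1 + 12×2 + 10×4 = 162
E: 8×2 + 12×5 + 10×5 + 12×1 + 10×2 = 158

B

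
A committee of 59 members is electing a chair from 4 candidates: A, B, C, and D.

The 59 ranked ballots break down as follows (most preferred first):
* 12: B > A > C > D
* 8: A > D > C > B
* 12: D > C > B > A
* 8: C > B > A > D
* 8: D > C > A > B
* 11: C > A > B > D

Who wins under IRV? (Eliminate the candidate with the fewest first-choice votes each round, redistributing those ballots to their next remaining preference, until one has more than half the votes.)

C

Round 1: A 8, B 12, C 19, D 20. A eliminated.
Round 2: B 12, C 19, D 28. B eliminated.
Round 3: C 31, D 28. C has a majority (≥30).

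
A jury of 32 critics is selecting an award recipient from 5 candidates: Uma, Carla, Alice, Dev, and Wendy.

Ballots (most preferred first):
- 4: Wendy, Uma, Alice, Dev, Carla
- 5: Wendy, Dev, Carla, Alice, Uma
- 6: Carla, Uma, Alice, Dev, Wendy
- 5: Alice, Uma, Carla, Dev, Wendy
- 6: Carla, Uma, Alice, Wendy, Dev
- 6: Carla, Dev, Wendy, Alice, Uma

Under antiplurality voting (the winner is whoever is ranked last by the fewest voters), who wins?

Alice

Last-place votes: Uma 11, Carla 4, Alice 0, Dev 6, Wendy 11.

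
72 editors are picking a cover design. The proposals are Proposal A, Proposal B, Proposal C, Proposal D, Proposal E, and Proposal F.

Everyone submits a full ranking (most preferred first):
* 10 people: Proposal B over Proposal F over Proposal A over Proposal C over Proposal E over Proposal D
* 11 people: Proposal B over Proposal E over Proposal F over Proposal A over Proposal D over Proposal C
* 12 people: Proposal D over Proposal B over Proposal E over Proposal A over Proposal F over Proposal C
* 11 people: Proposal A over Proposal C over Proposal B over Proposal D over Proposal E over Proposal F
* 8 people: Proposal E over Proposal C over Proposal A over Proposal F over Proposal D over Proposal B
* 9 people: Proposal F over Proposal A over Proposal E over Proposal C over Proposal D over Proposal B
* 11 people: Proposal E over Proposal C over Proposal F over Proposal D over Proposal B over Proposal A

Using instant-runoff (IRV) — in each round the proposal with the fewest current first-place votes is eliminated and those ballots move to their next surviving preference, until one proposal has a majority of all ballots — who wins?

Round 1: Proposal A 11, Proposal B 21, Proposal C 0, Proposal D 12, Proposal E 19, Proposal F 9. Proposal C eliminated.
Round 2: Proposal A 11, Proposal B 21, Proposal D 12, Proposal E 19, Proposal F 9. Proposal F eliminated.
Round 3: Proposal A 20, Proposal B 21, Proposal D 12, Proposal E 19. Proposal D eliminated.
Round 4: Proposal A 20, Proposal B 33, Proposal E 19. Proposal E eliminated.
Round 5: Proposal A 28, Proposal B 44. Proposal B has a majority (≥37).

Proposal B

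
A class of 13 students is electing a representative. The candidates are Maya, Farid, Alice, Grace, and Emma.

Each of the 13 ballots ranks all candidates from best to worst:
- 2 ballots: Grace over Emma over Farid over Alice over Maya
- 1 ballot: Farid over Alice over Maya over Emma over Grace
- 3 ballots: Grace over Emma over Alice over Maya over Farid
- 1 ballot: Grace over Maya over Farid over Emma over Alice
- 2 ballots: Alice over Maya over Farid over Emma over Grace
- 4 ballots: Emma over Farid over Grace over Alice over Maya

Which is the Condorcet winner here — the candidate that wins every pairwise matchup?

Emma vs Maya: 9–4
Emma vs Farid: 9–4
Emma vs Alice: 10–3
Emma vs Grace: 7–6
Emma beats every other candidate.

Emma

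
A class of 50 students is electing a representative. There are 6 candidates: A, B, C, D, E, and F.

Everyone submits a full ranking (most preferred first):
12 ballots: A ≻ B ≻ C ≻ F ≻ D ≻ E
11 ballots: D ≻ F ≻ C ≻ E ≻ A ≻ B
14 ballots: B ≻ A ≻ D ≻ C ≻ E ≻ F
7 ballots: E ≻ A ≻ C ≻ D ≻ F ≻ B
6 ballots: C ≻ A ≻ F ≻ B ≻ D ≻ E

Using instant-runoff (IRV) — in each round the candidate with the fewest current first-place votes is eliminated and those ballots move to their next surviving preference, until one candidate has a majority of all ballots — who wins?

Round 1: A 12, B 14, C 6, D 11, E 7, F 0. F eliminated.
Round 2: A 12, B 14, C 6, D 11, E 7. C eliminated.
Round 3: A 18, B 14, D 11, E 7. E eliminated.
Round 4: A 25, B 14, D 11. D eliminated.
Round 5: A 36, B 14. A has a majority (≥26).

A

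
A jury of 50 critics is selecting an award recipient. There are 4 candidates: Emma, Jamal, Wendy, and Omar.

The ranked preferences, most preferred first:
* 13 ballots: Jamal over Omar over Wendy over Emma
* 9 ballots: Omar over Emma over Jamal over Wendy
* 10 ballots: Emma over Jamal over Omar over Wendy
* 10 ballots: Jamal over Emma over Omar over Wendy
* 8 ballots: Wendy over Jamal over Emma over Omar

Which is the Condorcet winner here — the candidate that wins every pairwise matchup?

Jamal

Jamal vs Emma: 31–19
Jamal vs Wendy: 42–8
Jamal vs Omar: 41–9
Jamal beats every other candidate.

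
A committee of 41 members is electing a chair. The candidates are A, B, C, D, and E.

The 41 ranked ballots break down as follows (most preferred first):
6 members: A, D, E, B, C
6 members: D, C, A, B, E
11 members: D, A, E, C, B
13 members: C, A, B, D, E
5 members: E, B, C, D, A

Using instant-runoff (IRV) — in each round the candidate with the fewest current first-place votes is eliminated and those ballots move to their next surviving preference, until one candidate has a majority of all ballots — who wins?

Round 1: A 6, B 0, C 13, D 17, E 5. B eliminated.
Round 2: A 6, C 13, D 17, E 5. E eliminated.
Round 3: A 6, C 18, D 17. A eliminated.
Round 4: C 18, D 23. D has a majority (≥21).

D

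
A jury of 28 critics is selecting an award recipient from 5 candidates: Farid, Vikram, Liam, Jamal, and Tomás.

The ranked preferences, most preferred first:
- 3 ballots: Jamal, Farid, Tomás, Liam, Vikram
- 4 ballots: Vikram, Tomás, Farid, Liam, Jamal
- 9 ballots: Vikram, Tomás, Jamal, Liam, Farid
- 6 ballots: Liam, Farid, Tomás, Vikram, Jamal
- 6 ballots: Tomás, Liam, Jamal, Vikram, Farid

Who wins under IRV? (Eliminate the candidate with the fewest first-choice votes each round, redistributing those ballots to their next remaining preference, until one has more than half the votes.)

Round 1: Farid 0, Vikram 13, Liam 6, Jamal 3, Tomás 6. Farid eliminated.
Round 2: Vikram 13, Liam 6, Jamal 3, Tomás 6. Jamal eliminated.
Round 3: Vikram 13, Liam 6, Tomás 9. Liam eliminated.
Round 4: Vikram 13, Tomás 15. Tomás has a majority (≥15).

Tomás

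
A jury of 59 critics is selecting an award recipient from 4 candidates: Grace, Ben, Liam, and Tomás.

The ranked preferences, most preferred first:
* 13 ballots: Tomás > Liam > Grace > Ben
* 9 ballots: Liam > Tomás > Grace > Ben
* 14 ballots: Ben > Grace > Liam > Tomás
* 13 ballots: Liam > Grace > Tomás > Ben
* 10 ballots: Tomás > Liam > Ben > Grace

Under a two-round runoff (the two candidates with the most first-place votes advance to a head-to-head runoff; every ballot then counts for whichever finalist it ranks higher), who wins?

Liam

Round 1 first-place votes: Grace 0, Ben 14, Liam 22, Tomás 23. Tomás and Liam advance.
Runoff: Tomás is ranked above Liam on 23 ballots, Liam above Tomás on 36.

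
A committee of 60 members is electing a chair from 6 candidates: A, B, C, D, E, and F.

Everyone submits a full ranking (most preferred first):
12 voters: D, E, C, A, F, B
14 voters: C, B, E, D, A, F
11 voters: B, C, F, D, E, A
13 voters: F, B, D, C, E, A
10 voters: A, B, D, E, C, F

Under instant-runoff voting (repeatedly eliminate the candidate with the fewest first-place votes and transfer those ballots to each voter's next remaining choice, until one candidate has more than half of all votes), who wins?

Round 1: A 10, B 11, C 14, D 12, E 0, F 13. E eliminated.
Round 2: A 10, B 11, C 14, D 12, F 13. A eliminated.
Round 3: B 21, C 14, D 12, F 13. D eliminated.
Round 4: B 21, C 26, F 13. F eliminated.
Round 5: B 34, C 26. B has a majority (≥31).

B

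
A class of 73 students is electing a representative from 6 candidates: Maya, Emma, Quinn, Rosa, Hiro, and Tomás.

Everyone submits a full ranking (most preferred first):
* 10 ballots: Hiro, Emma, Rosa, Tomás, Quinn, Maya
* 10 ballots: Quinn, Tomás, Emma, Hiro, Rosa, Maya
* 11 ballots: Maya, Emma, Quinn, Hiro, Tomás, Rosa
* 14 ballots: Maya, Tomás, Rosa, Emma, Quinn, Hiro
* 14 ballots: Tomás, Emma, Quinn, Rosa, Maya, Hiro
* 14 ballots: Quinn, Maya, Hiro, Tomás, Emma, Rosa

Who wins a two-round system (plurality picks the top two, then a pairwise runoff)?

Quinn

Round 1 first-place votes: Maya 25, Emma 0, Quinn 24, Rosa 0, Hiro 10, Tomás 14. Maya and Quinn advance.
Runoff: Maya is ranked above Quinn on 25 ballots, Quinn above Maya on 48.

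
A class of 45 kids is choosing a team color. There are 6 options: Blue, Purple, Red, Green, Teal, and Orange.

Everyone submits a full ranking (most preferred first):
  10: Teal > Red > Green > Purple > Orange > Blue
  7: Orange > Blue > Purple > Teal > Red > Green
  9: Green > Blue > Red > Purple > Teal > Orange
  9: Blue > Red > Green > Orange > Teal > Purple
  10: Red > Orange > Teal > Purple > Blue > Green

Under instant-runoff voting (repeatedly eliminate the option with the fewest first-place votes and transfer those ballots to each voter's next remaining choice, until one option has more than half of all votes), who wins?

Blue

Round 1: Blue 9, Purple 0, Red 10, Green 9, Teal 10, Orange 7. Purple eliminated.
Round 2: Blue 9, Red 10, Green 9, Teal 10, Orange 7. Orange eliminated.
Round 3: Blue 16, Red 10, Green 9, Teal 10. Green eliminated.
Round 4: Blue 25, Red 10, Teal 10. Blue has a majority (≥23).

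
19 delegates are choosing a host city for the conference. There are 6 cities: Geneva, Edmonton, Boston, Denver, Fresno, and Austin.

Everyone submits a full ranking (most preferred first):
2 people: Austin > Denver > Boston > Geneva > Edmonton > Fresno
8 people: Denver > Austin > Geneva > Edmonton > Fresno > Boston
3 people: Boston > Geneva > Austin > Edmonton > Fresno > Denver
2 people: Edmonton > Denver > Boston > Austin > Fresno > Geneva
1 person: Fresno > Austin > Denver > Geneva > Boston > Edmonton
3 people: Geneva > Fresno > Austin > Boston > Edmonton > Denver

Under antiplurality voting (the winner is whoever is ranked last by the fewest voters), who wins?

Austin

Last-place votes: Geneva 2, Edmonton 1, Boston 8, Denver 6, Fresno 2, Austin 0.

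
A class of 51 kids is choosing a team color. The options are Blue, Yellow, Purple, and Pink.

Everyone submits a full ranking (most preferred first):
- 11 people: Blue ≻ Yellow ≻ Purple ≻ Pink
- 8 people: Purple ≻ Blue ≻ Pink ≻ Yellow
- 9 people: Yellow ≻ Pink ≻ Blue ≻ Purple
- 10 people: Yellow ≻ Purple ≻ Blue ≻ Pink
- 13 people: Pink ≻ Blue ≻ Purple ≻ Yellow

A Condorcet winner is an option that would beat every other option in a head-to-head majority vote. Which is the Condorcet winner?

Blue

Blue vs Yellow: 32–19
Blue vs Purple: 33–18
Blue vs Pink: 29–22
Blue beats every other option.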